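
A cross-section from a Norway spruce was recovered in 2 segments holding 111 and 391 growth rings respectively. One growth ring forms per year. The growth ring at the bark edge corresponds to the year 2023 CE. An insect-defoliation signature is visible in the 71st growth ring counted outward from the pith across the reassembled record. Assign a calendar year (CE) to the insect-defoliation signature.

1592 CE

Total growth rings = 111 + 391 = 502.
502 − 71 = 431 growth rings lie beyond the insect-defoliation signature toward the bark edge.
2023 − 431 = 1592 CE.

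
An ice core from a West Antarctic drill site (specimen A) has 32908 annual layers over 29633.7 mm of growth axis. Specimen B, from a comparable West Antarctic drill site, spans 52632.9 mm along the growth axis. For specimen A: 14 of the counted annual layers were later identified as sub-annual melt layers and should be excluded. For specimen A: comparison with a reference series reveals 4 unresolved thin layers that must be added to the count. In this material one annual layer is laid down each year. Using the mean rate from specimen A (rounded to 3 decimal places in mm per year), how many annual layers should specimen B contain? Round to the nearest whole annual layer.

Specimen A: adjusted count: 32908 − 14 + 4 = 32898 annual layers.
A: Extension rate ≈ 29633.7 / 32898 = 0.901 mm per year.
B spans 52632.9 / 0.901 = 58416.09 years ≈ 58416 annual layers.

58416 annual layers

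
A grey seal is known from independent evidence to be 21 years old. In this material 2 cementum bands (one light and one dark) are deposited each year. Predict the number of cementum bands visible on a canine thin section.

42 cementum bands

21 years at 2 cementum bands per year gives 21 × 2 = 42 cementum bands.
So 42 cementum bands should be present.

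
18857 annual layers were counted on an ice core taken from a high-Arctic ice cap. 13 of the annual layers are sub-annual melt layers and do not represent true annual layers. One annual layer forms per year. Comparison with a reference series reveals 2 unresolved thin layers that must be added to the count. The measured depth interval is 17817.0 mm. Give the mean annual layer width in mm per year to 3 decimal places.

0.945 mm per year

True annual layer count = 18857 − 13 + 2 = 18846.
Extension rate ≈ 17817.0 / 18846 = 0.945 mm per year.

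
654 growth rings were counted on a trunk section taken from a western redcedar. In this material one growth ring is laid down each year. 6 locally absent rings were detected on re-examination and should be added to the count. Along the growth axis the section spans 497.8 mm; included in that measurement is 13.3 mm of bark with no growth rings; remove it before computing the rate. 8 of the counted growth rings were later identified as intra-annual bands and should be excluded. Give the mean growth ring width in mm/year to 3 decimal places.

0.743 mm/year

Correcting the raw count gives 654 − 8 + 6 = 652 true growth rings.
The growth record spans 497.8 − 13.3 = 484.5 mm.
484.5 mm over 652 years gives 484.5 / 652 ≈ 0.743 mm/year.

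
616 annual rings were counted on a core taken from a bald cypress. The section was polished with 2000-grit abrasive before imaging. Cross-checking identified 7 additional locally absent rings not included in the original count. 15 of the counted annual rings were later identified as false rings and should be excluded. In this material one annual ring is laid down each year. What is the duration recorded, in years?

608 years

After corrections the count is 616 − 15 + 7 = 608 annual rings.
With a one-to-one annual ring periodicity this is 608 years.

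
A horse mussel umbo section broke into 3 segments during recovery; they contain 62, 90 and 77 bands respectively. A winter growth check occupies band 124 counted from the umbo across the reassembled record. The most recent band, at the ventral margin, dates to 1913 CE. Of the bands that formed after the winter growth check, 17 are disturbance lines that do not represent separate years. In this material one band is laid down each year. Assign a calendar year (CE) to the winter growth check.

1825 CE

Total bands = 62 + 90 + 77 = 229.
Between band 124 and the ventral margin there are 229 − 124 = 105 bands.
Excluding 17 false bands: 105 − 17 = 88.
The band at the ventral margin is 1913 CE, so the winter growth check dates to 1913 − 88 = 1825 CE.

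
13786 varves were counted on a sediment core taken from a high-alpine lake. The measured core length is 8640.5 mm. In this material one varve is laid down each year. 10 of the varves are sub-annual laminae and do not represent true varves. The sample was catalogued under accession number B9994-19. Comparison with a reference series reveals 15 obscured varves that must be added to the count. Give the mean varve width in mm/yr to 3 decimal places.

Correcting the raw count gives 13786 − 10 + 15 = 13791 true varves.
Mean rate = 8640.5 mm / 13791 years ≈ 0.627 mm/yr.

0.627 mm/yr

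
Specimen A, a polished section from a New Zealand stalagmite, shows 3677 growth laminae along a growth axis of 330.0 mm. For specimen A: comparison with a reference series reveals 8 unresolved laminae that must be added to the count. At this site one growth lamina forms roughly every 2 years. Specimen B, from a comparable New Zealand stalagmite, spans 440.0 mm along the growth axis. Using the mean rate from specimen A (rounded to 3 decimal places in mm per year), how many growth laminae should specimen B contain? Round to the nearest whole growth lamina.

Specimen A: correcting the raw count gives 3677 + 8 = 3685 true growth laminae.
Specimen A: at 2 years per growth lamina, 3685 × 2 = 7370 years.
A: Mean rate = 330.0 mm / 7370 years ≈ 0.045 mm per year.
Specimen B: 440.0 mm / 0.045 mm per year = 9777.78 years; at 2 years per growth lamina that is 9777.78 / 2 ≈ 4889 growth laminae.

4889 growth laminae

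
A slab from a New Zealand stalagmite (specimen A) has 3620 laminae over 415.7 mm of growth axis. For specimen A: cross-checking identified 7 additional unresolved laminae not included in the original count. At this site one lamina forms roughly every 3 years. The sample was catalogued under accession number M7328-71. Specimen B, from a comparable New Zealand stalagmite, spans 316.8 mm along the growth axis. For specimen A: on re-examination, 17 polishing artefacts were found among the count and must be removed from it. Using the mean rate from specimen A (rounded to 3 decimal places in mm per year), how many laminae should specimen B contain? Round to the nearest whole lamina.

2779 laminae

Specimen A: after corrections the count is 3620 − 17 + 7 = 3610 laminae.
Specimen A: multiplying by 3 years per lamina: 3610 × 3 = 10830 years.
A: Mean rate = 415.7 mm / 10830 years ≈ 0.038 mm per year.
Specimen B: 316.8 mm / 0.038 mm per year = 8336.84 years; at 3 years per lamina that is 8336.84 / 3 ≈ 2779 laminae.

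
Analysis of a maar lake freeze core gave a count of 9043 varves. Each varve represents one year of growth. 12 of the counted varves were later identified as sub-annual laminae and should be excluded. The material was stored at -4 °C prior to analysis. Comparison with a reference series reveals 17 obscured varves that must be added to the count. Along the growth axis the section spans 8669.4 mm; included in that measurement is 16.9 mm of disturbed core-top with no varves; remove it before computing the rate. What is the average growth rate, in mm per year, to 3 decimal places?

0.956 mm per year

Adjusted count: 9043 − 12 + 17 = 9048 varves.
Removing the 16.9 mm offcut leaves 8669.4 − 16.9 = 8652.5 mm.
Extension rate ≈ 8652.5 / 9048 = 0.956 mm per year.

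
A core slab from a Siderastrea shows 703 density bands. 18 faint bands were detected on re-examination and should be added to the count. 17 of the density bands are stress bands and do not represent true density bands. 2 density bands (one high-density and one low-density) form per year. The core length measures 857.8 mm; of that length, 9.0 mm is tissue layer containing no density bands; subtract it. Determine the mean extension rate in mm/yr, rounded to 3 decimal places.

2.411 mm/yr

Correcting the raw count gives 703 − 17 + 18 = 704 true density bands.
With 2 density bands per year, 704 / 2 = 352 years.
Net length = 857.8 − 9.0 = 848.8 mm.
Extension rate ≈ 848.8 / 352 = 2.411 mm/yr.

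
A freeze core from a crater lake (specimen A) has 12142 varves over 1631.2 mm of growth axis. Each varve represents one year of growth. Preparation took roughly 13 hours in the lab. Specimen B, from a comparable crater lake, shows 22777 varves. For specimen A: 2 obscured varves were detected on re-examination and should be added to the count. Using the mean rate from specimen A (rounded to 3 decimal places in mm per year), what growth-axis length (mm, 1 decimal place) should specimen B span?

Specimen A: true varve count = 12142 + 2 = 12144.
A: 1631.2 mm over 12144 years gives 1631.2 / 12144 ≈ 0.134 mm/year.
B's length ≈ 0.134 × 22777 = 3052.1 mm.

3052.1 mm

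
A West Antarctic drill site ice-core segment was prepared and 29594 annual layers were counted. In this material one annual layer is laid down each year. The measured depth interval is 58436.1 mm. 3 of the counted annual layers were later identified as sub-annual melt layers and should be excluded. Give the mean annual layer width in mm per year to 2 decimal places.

Correcting the raw count gives 29594 − 3 = 29591 true annual layers.
Mean rate = 58436.1 mm / 29591 years ≈ 1.97 mm per year.

1.97 mm per year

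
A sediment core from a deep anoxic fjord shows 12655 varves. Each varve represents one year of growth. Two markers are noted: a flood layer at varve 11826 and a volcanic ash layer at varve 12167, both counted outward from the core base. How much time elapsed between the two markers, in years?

The two markers are separated by 12167 − 11826 = 341 varves.
One varve per year makes the interval 341 years.

341 years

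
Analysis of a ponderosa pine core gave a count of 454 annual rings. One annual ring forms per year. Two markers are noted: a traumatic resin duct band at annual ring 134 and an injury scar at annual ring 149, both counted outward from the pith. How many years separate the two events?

The two markers are separated by 149 − 134 = 15 annual rings.
At one annual ring per year, 15 years elapsed between them.

15 years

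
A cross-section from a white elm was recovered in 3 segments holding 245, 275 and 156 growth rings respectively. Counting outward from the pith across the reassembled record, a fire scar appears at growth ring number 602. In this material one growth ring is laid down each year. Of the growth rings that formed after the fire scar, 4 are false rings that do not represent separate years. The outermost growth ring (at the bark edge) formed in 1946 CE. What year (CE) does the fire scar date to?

1876 CE

Total growth rings = 245 + 275 + 156 = 676.
The fire scar sits at growth ring 602 from the pith, so 676 − 602 = 74 growth rings formed after it.
Removing the 4 false growth rings leaves 74 − 4 = 70 true growth rings beyond the fire scar.
Counting back 70 years from 1946 CE places the fire scar in 1946 − 70 = 1876 CE.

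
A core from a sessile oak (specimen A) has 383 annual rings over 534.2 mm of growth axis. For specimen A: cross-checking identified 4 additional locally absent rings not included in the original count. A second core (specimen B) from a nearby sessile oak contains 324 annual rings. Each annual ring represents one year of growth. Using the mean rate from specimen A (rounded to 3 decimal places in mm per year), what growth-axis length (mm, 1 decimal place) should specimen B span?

447.1 mm

Specimen A: adjusted count: 383 + 4 = 387 annual rings.
A: 534.2 mm over 387 years gives 534.2 / 387 ≈ 1.380 mm per year.
Length of B = 1.380 × 324 = 447.1 mm.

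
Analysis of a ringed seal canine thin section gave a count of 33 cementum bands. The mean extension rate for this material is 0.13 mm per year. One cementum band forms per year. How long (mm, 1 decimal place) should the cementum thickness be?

The record spans 33 years at 0.13 mm per year.
33 years at 0.13 mm/year gives 0.13 × 33 = 4.3 mm.

4.3 mm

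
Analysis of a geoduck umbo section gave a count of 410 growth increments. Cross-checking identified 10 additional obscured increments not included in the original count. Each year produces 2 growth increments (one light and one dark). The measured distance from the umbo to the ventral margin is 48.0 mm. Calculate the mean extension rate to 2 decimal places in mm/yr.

Correcting the raw count gives 410 + 10 = 420 true growth increments.
Dividing by 2 growth increments per year: 420 / 2 = 210 years.
Mean rate = 48.0 mm / 210 years ≈ 0.23 mm/yr.

0.23 mm/yr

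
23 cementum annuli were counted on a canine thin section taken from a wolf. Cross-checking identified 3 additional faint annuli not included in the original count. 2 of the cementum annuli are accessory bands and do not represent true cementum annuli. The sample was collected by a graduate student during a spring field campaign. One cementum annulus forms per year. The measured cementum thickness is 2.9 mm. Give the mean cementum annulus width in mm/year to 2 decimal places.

0.12 mm/year

Adjusted count: 23 − 2 + 3 = 24 cementum annuli.
Extension rate ≈ 2.9 / 24 = 0.12 mm/year.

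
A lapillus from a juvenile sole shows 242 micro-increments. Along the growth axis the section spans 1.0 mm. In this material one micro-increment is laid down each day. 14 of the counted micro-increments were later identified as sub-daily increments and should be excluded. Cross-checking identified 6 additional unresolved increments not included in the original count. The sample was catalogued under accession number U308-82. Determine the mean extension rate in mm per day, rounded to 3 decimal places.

Correcting the raw count gives 242 − 14 + 6 = 234 true micro-increments.
Extension rate ≈ 1.0 / 234 = 0.004 mm per day.

0.004 mm per day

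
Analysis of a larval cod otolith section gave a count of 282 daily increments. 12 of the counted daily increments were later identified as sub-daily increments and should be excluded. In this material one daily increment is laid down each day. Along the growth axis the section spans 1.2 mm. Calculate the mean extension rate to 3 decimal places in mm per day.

0.004 mm per day

True daily increment count = 282 − 12 = 270.
Mean rate = 1.2 mm / 270 days ≈ 0.004 mm per day.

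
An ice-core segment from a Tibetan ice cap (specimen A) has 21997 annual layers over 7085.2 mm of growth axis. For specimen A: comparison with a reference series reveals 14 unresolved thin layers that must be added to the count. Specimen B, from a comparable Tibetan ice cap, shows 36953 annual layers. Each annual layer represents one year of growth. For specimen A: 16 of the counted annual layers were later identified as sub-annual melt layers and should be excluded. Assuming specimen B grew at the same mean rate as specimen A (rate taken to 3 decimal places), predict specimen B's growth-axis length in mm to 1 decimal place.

Specimen A: after corrections the count is 21997 − 16 + 14 = 21995 annual layers.
A: 7085.2 mm over 21995 years gives 7085.2 / 21995 ≈ 0.322 mm/yr.
B's length ≈ 0.322 × 36953 = 11898.9 mm.

11898.9 mm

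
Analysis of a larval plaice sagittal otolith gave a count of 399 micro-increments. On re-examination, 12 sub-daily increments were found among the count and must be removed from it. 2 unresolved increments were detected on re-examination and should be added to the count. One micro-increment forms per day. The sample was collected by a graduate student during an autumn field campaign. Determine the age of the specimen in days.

True micro-increment count = 399 − 12 + 2 = 389.
With a one-to-one micro-increment periodicity this is 389 days.

389 days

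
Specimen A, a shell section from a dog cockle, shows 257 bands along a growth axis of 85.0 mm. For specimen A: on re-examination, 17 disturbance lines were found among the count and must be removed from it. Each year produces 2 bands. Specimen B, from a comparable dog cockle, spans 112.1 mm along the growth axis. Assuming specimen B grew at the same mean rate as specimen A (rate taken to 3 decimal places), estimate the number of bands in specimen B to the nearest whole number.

317 bands

Specimen A: true band count = 257 − 17 = 240.
Specimen A: dividing by 2 bands per year: 240 / 2 = 120 years.
A: Extension rate ≈ 85.0 / 120 = 0.708 mm per year.
B spans 112.1 / 0.708 = 158.33 years; at 2 bands per year that is 158.33 × 2 ≈ 317 bands.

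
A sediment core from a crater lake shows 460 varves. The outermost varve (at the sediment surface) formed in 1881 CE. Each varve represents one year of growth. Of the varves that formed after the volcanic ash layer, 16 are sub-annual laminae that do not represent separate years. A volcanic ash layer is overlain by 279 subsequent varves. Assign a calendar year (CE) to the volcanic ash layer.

1618 CE

279 varves post-date the volcanic ash layer.
Removing the 16 false varves leaves 279 − 16 = 263 true varves beyond the volcanic ash layer.
1881 − 263 = 1618 CE.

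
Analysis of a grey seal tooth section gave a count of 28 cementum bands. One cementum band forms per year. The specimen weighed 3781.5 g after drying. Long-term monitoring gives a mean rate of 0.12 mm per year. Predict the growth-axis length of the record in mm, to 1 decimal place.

3.4 mm

28 years of growth are recorded.
Predicted length = 0.12 mm/year × 28 years = 3.4 mm.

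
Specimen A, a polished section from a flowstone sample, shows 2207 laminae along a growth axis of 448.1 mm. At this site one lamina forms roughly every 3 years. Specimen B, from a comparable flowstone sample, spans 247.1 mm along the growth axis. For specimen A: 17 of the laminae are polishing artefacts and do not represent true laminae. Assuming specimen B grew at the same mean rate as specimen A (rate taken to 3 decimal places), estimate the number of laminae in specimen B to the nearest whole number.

1211 laminae

Specimen A: true lamina count = 2207 − 17 = 2190.
Specimen A: multiplying by 3 years per lamina: 2190 × 3 = 6570 years.
A: Extension rate ≈ 448.1 / 6570 = 0.068 mm/yr.
For B, 247.1 / 0.068 = 3633.82 years; at 3 years per lamina that is 3633.82 / 3 ≈ 1211 laminae.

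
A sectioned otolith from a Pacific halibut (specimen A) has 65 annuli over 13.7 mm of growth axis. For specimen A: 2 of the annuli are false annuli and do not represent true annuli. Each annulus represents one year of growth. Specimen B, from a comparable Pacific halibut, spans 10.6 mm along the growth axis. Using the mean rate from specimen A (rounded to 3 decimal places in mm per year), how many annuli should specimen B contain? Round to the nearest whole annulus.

Specimen A: after corrections the count is 65 − 2 = 63 annuli.
A: Extension rate ≈ 13.7 / 63 = 0.217 mm/year.
For B, 10.6 / 0.217 = 48.85 years ≈ 49 annuli.

49 annuli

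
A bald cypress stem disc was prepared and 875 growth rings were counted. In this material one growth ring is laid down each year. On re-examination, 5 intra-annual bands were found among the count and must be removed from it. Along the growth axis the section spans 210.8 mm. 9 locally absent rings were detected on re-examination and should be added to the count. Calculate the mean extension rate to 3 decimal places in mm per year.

Correcting the raw count gives 875 − 5 + 9 = 879 true growth rings.
Mean rate = 210.8 mm / 879 years ≈ 0.240 mm per year.

0.240 mm per year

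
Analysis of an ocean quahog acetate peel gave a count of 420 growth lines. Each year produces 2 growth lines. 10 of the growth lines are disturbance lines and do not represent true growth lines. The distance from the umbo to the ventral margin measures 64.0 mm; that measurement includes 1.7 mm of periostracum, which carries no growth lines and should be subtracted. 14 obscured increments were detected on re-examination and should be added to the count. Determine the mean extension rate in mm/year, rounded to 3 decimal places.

0.294 mm/year

After corrections the count is 420 − 10 + 14 = 424 growth lines.
With 2 growth lines per year, 424 / 2 = 212 years.
Net length = 64.0 − 1.7 = 62.3 mm.
Extension rate ≈ 62.3 / 212 = 0.294 mm/year.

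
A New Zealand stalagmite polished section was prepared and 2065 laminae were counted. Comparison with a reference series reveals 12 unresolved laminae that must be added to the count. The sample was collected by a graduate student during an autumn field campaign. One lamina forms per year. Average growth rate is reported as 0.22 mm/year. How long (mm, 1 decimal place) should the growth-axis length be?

Correcting the raw count gives 2065 + 12 = 2077 true laminae.
Predicted length = 0.22 mm/year × 2077 years = 456.9 mm.

456.9 mm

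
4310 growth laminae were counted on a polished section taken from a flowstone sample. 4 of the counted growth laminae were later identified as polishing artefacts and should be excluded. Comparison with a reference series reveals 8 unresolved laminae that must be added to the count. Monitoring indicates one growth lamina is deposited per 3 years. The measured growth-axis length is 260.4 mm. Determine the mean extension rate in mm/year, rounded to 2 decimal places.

True growth lamina count = 4310 − 4 + 8 = 4314.
At 3 years per growth lamina, 4314 × 3 = 12942 years.
Extension rate ≈ 260.4 / 12942 = 0.02 mm/year.

0.02 mm/year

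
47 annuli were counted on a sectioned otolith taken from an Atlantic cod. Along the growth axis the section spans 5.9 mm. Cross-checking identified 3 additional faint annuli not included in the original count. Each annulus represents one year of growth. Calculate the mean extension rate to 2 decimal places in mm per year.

0.12 mm per year

True annulus count = 47 + 3 = 50.
5.9 mm over 50 years gives 5.9 / 50 ≈ 0.12 mm per year.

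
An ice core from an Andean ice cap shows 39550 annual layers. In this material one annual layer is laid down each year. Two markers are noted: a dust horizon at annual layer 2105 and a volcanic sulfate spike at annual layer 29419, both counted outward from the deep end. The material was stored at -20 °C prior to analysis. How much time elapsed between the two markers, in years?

Separation: 29419 − 2105 = 27314 annual layers.
At one annual layer per year, 27314 years elapsed between them.

27314 years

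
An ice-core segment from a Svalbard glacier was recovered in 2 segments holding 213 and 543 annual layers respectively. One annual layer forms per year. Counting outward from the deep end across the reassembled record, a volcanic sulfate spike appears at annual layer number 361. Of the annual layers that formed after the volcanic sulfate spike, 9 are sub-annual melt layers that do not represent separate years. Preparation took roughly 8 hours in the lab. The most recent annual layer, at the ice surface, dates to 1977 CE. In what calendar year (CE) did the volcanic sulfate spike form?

Total annual layers = 213 + 543 = 756.
756 − 361 = 395 annual layers lie beyond the volcanic sulfate spike toward the ice surface.
Excluding 9 false annual layers: 395 − 9 = 386.
Counting back 386 years from 1977 CE places the volcanic sulfate spike in 1977 − 386 = 1591 CE.

1591 CE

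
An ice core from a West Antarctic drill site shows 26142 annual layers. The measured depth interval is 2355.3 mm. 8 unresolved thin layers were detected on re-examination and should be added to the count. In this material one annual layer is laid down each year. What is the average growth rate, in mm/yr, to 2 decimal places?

0.09 mm/yr

Correcting the raw count gives 26142 + 8 = 26150 true annual layers.
2355.3 mm over 26150 years gives 2355.3 / 26150 ≈ 0.09 mm/yr.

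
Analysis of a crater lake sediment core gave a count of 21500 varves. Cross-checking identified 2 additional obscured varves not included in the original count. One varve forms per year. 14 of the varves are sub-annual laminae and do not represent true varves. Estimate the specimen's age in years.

Correcting the raw count gives 21500 − 14 + 2 = 21488 true varves.
With a one-to-one varve periodicity this is 21488 years.

21488 years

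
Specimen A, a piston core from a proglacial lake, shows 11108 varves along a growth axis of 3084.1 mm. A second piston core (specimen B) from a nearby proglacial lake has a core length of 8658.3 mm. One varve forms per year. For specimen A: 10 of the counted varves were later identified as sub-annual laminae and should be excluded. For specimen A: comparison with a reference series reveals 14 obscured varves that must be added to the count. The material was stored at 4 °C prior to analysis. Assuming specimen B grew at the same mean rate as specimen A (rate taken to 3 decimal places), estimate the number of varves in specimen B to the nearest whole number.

Specimen A: true varve count = 11108 − 10 + 14 = 11112.
A: 3084.1 mm over 11112 years gives 3084.1 / 11112 ≈ 0.278 mm per year.
B spans 8658.3 / 0.278 = 31144.96 years ≈ 31145 varves.

31145 varves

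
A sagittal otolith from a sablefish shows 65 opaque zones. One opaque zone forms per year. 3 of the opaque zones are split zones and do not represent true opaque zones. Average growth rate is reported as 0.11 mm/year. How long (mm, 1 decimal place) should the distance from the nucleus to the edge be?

Adjusted count: 65 − 3 = 62 opaque zones.
62 years at 0.11 mm/year gives 0.11 × 62 = 6.8 mm.

6.8 mm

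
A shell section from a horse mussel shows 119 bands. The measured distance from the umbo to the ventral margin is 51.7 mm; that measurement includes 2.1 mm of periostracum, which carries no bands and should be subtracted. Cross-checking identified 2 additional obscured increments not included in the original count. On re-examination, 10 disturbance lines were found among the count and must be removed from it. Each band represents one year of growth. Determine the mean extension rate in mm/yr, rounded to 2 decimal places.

0.45 mm/yr

After corrections the count is 119 − 10 + 2 = 111 bands.
The growth record spans 51.7 − 2.1 = 49.6 mm.
49.6 mm over 111 years gives 49.6 / 111 ≈ 0.45 mm/yr.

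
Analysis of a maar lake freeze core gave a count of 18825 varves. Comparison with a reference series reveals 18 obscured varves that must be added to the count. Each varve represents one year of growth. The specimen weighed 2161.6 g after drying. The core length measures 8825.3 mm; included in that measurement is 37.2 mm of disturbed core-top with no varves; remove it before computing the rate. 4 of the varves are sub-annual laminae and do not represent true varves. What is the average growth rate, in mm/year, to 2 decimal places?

0.47 mm/year

Adjusted count: 18825 − 4 + 18 = 18839 varves.
The growth record spans 8825.3 − 37.2 = 8788.1 mm.
8788.1 mm over 18839 years gives 8788.1 / 18839 ≈ 0.47 mm/year.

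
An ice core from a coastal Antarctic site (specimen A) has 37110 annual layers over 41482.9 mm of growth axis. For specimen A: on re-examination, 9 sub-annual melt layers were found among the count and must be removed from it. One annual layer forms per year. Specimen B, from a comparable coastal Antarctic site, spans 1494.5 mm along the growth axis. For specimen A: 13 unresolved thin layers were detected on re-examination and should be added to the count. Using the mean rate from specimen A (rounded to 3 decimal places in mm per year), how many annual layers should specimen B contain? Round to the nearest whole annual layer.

Specimen A: correcting the raw count gives 37110 − 9 + 13 = 37114 true annual layers.
A: Mean rate = 41482.9 mm / 37114 years ≈ 1.118 mm/yr.
Specimen B: 1494.5 mm / 1.118 mm per year = 1336.76 years ≈ 1337 annual layers.

1337 annual layers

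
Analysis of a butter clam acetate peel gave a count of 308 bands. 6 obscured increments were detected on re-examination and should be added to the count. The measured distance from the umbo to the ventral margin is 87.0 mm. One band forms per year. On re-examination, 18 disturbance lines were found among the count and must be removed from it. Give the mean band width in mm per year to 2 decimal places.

0.29 mm per year

After corrections the count is 308 − 18 + 6 = 296 bands.
Mean rate = 87.0 mm / 296 years ≈ 0.29 mm per year.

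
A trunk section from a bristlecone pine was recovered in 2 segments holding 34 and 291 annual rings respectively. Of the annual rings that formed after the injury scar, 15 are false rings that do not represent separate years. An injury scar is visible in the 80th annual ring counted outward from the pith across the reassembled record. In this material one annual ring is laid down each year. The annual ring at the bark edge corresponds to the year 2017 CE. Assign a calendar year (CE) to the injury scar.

1787 CE

Total annual rings = 34 + 291 = 325.
325 − 80 = 245 annual rings lie beyond the injury scar toward the bark edge.
245 − 15 false = 230 true annual rings after the injury scar.
The annual ring at the bark edge is 2017 CE, so the injury scar dates to 2017 − 230 = 1787 CE.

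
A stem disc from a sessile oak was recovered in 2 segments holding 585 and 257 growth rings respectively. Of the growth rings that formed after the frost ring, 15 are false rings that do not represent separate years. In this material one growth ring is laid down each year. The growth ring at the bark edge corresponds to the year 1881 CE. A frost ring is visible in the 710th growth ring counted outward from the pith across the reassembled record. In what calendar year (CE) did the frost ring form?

1764 CE

Total growth rings = 585 + 257 = 842.
The frost ring sits at growth ring 710 from the pith, so 842 − 710 = 132 growth rings formed after it.
Removing the 15 false growth rings leaves 132 − 15 = 117 true growth rings beyond the frost ring.
Counting back 117 years from 1881 CE places the frost ring in 1881 − 117 = 1764 CE.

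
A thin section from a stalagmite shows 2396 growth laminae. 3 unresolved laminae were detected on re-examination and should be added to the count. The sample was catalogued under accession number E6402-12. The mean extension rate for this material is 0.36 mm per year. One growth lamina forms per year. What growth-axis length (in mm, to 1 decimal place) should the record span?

863.6 mm

True growth lamina count = 2396 + 3 = 2399.
2399 years at 0.36 mm/year gives 0.36 × 2399 = 863.6 mm.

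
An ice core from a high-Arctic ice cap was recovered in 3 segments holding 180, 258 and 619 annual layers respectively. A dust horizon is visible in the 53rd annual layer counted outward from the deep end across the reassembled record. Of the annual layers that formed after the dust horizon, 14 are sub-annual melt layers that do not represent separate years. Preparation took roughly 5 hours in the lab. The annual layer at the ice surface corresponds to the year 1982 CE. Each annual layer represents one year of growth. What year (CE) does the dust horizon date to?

Total annual layers = 180 + 258 + 619 = 1057.
1057 − 53 = 1004 annual layers lie beyond the dust horizon toward the ice surface.
Removing the 14 false annual layers leaves 1004 − 14 = 990 true annual layers beyond the dust horizon.
Counting back 990 years from 1982 CE places the dust horizon in 1982 − 990 = 992 CE.

992 CE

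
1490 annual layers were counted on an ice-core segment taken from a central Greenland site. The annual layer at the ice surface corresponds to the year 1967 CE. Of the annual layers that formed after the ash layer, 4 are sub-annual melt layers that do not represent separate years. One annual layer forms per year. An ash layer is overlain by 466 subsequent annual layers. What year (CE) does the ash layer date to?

1505 CE

466 annual layers post-date the ash layer.
Excluding 4 false annual layers: 466 − 4 = 462.
1967 − 462 = 1505 CE.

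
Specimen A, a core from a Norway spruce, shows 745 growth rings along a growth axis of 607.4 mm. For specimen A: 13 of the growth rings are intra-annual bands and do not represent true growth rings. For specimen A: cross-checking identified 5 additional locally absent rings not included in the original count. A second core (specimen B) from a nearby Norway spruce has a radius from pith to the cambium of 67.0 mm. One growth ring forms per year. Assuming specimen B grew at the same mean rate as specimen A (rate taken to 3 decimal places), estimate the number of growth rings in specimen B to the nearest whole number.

81 growth rings

Specimen A: correcting the raw count gives 745 − 13 + 5 = 737 true growth rings.
A: Mean rate = 607.4 mm / 737 years ≈ 0.824 mm/yr.
B spans 67.0 / 0.824 = 81.31 years ≈ 81 growth rings.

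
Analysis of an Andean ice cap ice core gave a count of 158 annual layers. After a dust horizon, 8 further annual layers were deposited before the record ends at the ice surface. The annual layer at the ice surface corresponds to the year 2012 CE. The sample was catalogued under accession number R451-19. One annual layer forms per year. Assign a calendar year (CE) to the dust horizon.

8 annual layers formed after the dust horizon.
Counting back 8 years from 2012 CE places the dust horizon in 2012 − 8 = 2004 CE.

2004 CE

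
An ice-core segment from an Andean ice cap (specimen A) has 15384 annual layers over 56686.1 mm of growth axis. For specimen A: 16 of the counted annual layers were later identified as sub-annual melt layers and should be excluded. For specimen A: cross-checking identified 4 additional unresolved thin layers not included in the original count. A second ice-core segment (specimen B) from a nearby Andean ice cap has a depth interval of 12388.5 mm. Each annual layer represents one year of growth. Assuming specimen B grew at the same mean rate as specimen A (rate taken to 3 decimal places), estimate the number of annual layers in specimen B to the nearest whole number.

3359 annual layers

Specimen A: adjusted count: 15384 − 16 + 4 = 15372 annual layers.
A: Extension rate ≈ 56686.1 / 15372 = 3.688 mm per year.
For B, 12388.5 / 3.688 = 3359.14 years ≈ 3359 annual layers.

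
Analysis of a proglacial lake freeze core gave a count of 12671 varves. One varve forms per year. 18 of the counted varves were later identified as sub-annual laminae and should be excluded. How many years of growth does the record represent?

12653 years

After corrections the count is 12671 − 18 = 12653 varves.
One varve per year makes the duration 12653 years.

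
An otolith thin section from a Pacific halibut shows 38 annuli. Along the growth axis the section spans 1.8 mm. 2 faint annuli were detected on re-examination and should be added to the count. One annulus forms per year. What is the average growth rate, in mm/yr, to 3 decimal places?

Correcting the raw count gives 38 + 2 = 40 true annuli.
Extension rate ≈ 1.8 / 40 = 0.045 mm/yr.

0.045 mm/yr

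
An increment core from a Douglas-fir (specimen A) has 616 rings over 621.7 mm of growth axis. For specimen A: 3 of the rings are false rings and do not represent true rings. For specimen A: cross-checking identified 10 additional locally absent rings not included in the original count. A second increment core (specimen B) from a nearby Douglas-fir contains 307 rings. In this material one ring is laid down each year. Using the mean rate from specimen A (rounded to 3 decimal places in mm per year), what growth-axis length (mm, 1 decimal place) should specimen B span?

Specimen A: true ring count = 616 − 3 + 10 = 623.
A: Extension rate ≈ 621.7 / 623 = 0.998 mm/yr.
B's length ≈ 0.998 × 307 = 306.4 mm.

306.4 mm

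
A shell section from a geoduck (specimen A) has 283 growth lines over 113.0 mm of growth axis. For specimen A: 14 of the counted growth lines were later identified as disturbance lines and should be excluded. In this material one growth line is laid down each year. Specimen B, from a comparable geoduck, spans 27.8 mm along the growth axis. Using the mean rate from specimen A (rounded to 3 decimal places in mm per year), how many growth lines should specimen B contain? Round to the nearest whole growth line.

66 growth lines

Specimen A: true growth line count = 283 − 14 = 269.
A: Extension rate ≈ 113.0 / 269 = 0.420 mm/year.
Specimen B: 27.8 mm / 0.420 mm per year = 66.19 years ≈ 66 growth lines.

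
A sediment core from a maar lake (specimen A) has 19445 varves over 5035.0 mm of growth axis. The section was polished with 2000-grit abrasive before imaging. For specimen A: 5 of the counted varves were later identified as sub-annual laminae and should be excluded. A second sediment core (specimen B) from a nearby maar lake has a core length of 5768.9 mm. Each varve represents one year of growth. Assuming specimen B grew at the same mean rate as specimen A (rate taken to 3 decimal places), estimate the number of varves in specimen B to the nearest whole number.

22274 varves

Specimen A: correcting the raw count gives 19445 − 5 = 19440 true varves.
A: Extension rate ≈ 5035.0 / 19440 = 0.259 mm/year.
B spans 5768.9 / 0.259 = 22273.75 years ≈ 22274 varves.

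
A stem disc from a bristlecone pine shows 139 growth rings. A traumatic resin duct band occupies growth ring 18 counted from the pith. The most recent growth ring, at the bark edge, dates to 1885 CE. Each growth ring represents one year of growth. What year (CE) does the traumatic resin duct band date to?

The traumatic resin duct band sits at growth ring 18 from the pith, so 139 − 18 = 121 growth rings formed after it.
1885 − 121 = 1764 CE.

1764 CE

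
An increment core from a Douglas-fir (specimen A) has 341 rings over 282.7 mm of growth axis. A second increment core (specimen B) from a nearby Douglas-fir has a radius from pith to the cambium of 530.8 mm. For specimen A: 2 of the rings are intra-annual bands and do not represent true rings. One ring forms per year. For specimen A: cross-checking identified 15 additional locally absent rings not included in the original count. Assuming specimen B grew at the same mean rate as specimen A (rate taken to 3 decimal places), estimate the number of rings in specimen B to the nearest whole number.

664 rings

Specimen A: after corrections the count is 341 − 2 + 15 = 354 rings.
A: 282.7 mm over 354 years gives 282.7 / 354 ≈ 0.799 mm/yr.
B spans 530.8 / 0.799 = 664.33 years ≈ 664 rings.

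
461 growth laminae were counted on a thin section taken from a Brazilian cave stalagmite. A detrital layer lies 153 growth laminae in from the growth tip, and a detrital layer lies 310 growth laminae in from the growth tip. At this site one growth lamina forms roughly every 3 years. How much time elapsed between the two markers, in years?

471 yr

Separation: 310 − 153 = 157 growth laminae.
Multiplying by 3 years per growth lamina: 157 × 3 = 471 years.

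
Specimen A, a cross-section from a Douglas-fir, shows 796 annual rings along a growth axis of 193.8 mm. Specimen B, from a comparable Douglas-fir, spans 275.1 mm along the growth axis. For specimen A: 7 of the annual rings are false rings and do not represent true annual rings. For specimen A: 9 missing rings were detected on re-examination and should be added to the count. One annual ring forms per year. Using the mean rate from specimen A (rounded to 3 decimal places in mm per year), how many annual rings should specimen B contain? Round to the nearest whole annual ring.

1132 annual rings

Specimen A: after corrections the count is 796 − 7 + 9 = 798 annual rings.
A: 193.8 mm over 798 years gives 193.8 / 798 ≈ 0.243 mm per year.
B spans 275.1 / 0.243 = 1132.10 years ≈ 1132 annual rings.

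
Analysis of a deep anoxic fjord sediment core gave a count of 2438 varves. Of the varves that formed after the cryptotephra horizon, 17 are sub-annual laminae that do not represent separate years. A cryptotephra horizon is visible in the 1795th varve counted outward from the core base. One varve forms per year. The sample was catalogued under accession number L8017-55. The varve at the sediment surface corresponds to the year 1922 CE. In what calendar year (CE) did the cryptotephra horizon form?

Between varve 1795 and the sediment surface there are 2438 − 1795 = 643 varves.
Excluding 17 false varves: 643 − 17 = 626.
1922 − 626 = 1296 CE.

1296 CE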